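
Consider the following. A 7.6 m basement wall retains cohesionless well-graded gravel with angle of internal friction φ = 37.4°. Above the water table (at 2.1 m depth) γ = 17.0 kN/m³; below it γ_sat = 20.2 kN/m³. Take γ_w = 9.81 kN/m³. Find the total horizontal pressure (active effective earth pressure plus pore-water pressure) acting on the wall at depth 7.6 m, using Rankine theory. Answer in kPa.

76.6 kPa

K_a = (1 − sin φ)/(1 + sin φ) = 0.2443.
γ' = 20.2 − 9.81 = 10.39 kN/m³.
Effective vertical stress at 7.6 m: σ'_v = 17.0×2.1 + 10.39×5.50 = 92.84 kPa.
σ'_h = K_a σ'_v = 0.2443 × 92.84 = 22.68 kPa; u = γ_w × 5.50 = 53.96 kPa.
Total σ_h = 22.68 + 53.96 = 76.63 kPa.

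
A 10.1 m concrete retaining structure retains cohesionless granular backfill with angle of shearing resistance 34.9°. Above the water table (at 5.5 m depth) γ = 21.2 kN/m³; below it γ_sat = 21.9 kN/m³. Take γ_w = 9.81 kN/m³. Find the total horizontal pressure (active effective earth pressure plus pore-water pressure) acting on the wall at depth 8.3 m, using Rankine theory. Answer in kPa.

68.4 kPa

K_a = (1 − sin φ)/(1 + sin φ) = 0.2721.
γ' = 21.9 − 9.81 = 12.09 kN/m³.
Effective vertical stress at 8.3 m: σ'_v = 21.2×5.5 + 12.09×2.80 = 150.5 kPa.
σ'_h = K_a σ'_v = 0.2721 × 150.5 = 40.94 kPa; u = γ_w × 2.80 = 27.47 kPa.
Total σ_h = 40.94 + 27.47 = 68.41 kPa.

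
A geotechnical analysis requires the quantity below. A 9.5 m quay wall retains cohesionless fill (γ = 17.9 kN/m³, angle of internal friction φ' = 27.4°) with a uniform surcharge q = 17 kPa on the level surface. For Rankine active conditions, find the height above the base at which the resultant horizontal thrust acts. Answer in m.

3.43 m

K_a = 0.3697.
Triangular part P₁ = ½K_aγH² = 298.6 at H/3 = 3.167 m; rectangular part P₂ = K_a q H = 59.70 at H/2 = 4.750 m.
ȳ = (P₁·3.167 + P₂·4.750)/(P₁+P₂) = 3.430 m.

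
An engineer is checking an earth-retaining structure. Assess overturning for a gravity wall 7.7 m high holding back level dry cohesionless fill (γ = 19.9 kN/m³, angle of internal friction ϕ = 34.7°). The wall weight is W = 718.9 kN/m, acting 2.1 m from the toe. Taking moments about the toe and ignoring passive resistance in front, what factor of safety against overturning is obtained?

3.63

K_a = tan²(45° − 34.7°/2) = 0.2745.
P_a = ½K_aγH² = 0.5×0.2745×19.9×7.7² = 161.9 kN/m, acting at H/3 = 2.567 m above the base.
Overturning moment M_o = P_a × H/3 = 161.9 × 2.567 = 415.6.
Resisting moment M_r = W × 2.1 = 718.9 × 2.1 = 1510.
FS_overturning = M_r/M_o = 1510/415.6 = 3.633.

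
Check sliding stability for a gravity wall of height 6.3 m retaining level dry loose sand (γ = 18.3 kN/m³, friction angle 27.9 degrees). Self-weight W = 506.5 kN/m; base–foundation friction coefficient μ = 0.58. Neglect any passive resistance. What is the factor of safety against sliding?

2.23

K_a = tan²(45° − 27.9°/2) = 0.3625.
P_a = ½K_aγH² = 0.5×0.3625×18.3×6.3² = 131.6 kN/m, acting at H/3 = 2.100 m above the base.
FS_sliding = μW / P_a = 0.58×506.5 / 131.6 = 2.232.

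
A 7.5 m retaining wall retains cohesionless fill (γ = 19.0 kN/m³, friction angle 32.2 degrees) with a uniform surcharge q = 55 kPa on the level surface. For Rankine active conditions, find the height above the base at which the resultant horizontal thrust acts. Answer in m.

K_a = 0.3047.
Triangular part P₁ = ½K_aγH² = 162.8 at H/3 = 2.500 m; rectangular part P₂ = K_a q H = 125.7 at H/2 = 3.750 m.
ȳ = (P₁·2.500 + P₂·3.750)/(P₁+P₂) = 3.045 m.

3.04 m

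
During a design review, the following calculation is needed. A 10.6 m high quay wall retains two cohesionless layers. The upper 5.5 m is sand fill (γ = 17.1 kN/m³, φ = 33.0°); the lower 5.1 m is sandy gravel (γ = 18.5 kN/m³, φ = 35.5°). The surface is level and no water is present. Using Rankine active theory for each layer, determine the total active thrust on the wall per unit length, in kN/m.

267 kN/m

K_a1 = tan²(45°−33.0°/2) = 0.2948; K_a2 = tan²(45°−35.5°/2) = 0.2653.
Layer 1: σ at base = K_a1 γ₁ h₁ = 27.73 kPa; P₁ = ½×27.73×5.5 = 76.25.
Layer 2: σ_v at top = γ₁h₁ = 94.05; σ_h top = K_a2×94.05 = 24.95; σ_h base = K_a2×(94.05+18.5×5.1) = 49.97.
P₂ = ½(24.95+49.97)×5.1 = 191.1. Total P_a = 76.25+191.1 = 267.3 kN/m.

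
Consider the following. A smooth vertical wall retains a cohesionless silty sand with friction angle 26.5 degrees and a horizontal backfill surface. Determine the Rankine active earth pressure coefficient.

0.383

K_a = (1 − sin φ)/(1 + sin φ) = (1 − sin 26.5°)/(1 + sin 26.5°) = 0.3829.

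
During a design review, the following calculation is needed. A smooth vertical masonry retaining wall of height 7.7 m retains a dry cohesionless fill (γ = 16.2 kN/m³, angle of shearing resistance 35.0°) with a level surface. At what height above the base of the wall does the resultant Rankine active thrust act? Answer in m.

2.57 m

K_a = 0.2710.
The pressure distribution is triangular, so the resultant acts at H/3 above the base = 7.7/3 = 2.567 m.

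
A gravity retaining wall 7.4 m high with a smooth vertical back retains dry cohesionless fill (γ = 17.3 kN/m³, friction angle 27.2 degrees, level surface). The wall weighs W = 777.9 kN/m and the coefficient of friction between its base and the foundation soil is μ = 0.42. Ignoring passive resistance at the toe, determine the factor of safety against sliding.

1.85

K_a = tan²(45° − 27.2°/2) = 0.3726.
P_a = ½K_aγH² = 0.5×0.3726×17.3×7.4² = 176.5 kN/m, acting at H/3 = 2.467 m above the base.
FS_sliding = μW / P_a = 0.42×777.9 / 176.5 = 1.851.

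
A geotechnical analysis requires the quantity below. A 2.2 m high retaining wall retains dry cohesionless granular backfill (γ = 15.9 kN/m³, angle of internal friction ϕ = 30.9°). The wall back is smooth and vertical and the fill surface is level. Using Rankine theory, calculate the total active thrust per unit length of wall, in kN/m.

K_a = tan²(45° − φ/2) = 0.3214.
P_a = ½ K_a γ H² = 0.5 × 0.3214 × 15.9 × 2.2² = 12.37 kN/m.

12.4 kN/m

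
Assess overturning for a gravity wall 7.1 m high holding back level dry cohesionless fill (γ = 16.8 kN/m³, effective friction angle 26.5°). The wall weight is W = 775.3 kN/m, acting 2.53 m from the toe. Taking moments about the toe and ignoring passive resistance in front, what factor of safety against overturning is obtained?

5.11

K_a = tan²(45° − 26.5°/2) = 0.3829.
P_a = ½K_aγH² = 0.5×0.3829×16.8×7.1² = 162.2 kN/m, acting at H/3 = 2.367 m above the base.
Overturning moment M_o = P_a × H/3 = 162.2 × 2.367 = 383.8.
Resisting moment M_r = W × 2.53 = 775.3 × 2.53 = 1962.
FS_overturning = M_r/M_o = 1962/383.8 = 5.111.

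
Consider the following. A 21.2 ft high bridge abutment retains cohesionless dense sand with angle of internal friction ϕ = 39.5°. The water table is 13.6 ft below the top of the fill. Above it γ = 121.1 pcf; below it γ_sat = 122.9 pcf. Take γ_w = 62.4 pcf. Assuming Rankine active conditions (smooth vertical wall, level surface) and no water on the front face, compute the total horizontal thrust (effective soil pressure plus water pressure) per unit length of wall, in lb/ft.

K_a = tan²(45° − φ/2) = 0.2224.
γ' = 122.9 − 62.4 = 60.50 pcf. Depth below WT = 7.6 ft.
σ'_h at WT = K_a γ d_w = 366.3 psf; at base = 366.3 + K_a γ' × 7.6 = 468.6 psf.
P₁ (0–13.6 ft) = ½×366.3×13.6 = 2491. P₂ (13.6–21.2 ft) = ½(366.3+468.6)×7.6 = 3173.
P_w = ½ γ_w h₂² = 0.5×62.4×7.6² = 1802. Total = 2491+3173+1802 = 7466 lb/ft.

7470 lb/ft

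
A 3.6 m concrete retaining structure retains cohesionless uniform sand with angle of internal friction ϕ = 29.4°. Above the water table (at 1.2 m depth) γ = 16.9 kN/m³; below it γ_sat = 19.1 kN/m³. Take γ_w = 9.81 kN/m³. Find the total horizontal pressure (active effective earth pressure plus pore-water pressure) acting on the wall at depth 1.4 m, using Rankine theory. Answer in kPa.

K_a = (1 − sin φ)/(1 + sin φ) = 0.3415.
γ' = 19.1 − 9.81 = 9.290 kN/m³.
Effective vertical stress at 1.4 m: σ'_v = 16.9×1.2 + 9.290×0.200 = 22.14 kPa.
σ'_h = K_a σ'_v = 0.3415 × 22.14 = 7.559 kPa; u = γ_w × 0.200 = 1.962 kPa.
Total σ_h = 7.559 + 1.962 = 9.521 kPa.

9.52 kPa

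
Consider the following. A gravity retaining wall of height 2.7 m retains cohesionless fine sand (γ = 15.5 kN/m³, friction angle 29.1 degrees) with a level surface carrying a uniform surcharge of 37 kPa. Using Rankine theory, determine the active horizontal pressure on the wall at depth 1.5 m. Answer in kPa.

K_a = (1 − sin φ)/(1 + sin φ) = 0.3456.
σ_v = γz + q = 15.5 × 1.5 + 37 = 60.25 kPa.
σ_h = K_a σ_v = 0.3456 × 60.25 = 20.82 kPa.

20.8 kPa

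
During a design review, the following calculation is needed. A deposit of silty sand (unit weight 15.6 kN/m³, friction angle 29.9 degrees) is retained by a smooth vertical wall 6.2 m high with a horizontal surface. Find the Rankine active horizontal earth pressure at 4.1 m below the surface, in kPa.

K_a = (1 − sin φ)/(1 + sin φ) = 0.3347.
σ_h = K_a γ z = 0.3347 × 15.6 × 4.1 = 21.41 kPa.

21.4 kPa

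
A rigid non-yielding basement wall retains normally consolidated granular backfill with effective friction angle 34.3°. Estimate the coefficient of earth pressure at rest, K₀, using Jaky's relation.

K₀ = 1 − sin φ' = 1 − sin 34.3° = 0.4365.

0.436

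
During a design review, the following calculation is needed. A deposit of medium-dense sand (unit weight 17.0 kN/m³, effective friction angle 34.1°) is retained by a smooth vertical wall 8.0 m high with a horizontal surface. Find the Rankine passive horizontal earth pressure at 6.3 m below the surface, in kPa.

380 kPa

K_p = (1 + sin φ)/(1 − sin φ) = 3.552.
σ_h = K_p γ z = 3.552 × 17.0 × 6.3 = 380.4 kPa.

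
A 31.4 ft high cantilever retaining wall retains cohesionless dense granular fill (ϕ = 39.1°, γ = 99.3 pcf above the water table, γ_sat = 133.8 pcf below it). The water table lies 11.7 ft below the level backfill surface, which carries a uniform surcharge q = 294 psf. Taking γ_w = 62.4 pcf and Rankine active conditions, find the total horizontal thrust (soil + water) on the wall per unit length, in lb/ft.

24100 lb/ft

K_a = tan²(45° − φ/2) = 0.2265.
γ' = 133.8 − 62.4 = 71.40 pcf. h₂ = H − d_w = 19.7 ft.
σ'_h: at surface K_a·q = 66.59; at WT K_a(q+γd_w) = 329.7; at base K_a(q+γd_w+γ'h₂) = 648.3 psf.
P₁ = ½(66.59+329.7)×11.7 = 2318; P₂ = ½(329.7+648.3)×19.7 = 9633; P_w = ½γ_w h₂² = 12110.
Total = 2318+9633+12110 = 24060 lb/ft.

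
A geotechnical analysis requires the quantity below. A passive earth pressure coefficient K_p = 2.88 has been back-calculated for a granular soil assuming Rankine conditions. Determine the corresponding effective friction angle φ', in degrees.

K_p = (1+sin φ)/(1−sin φ) ⇒ sin φ = (K_p − 1)/(K_p + 1) = 0.4845.
φ = arcsin(0.4845) = 28.98°.

29.0°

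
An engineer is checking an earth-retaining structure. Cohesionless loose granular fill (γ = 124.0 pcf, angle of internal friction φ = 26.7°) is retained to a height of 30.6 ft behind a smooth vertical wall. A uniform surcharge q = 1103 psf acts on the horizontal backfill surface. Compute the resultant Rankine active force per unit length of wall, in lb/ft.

34900 lb/ft

K_a = tan²(45° − φ/2) = 0.3800.
Soil triangle: ½ K_a γ H² = 0.5×0.3800×124.0×30.6² = 22060 lb/ft.
Surcharge rectangle: K_a q H = 0.3800×1103×30.6 = 12820 lb/ft.
Total = 22060 + 12820 = 34880 lb/ft.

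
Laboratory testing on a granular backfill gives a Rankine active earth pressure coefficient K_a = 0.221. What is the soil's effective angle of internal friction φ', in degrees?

K_a = tan²(45° − φ/2) ⇒ 45° − φ/2 = arctan(√0.221) = 25.18°.
φ = 2(45° − 25.18°) = 39.64°.

39.6°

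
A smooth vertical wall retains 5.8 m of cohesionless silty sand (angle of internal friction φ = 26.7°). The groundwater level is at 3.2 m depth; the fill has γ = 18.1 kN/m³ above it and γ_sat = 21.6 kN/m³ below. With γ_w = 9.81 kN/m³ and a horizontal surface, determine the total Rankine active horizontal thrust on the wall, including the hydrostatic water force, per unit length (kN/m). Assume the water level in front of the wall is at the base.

K_a = tan²(45° − φ/2) = 0.3800.
γ' = 21.6 − 9.81 = 11.79 kN/m³. Depth below WT = 2.6 m.
σ'_h at WT = K_a γ d_w = 22.01 kPa; at base = 22.01 + K_a γ' × 2.6 = 33.65 kPa.
P₁ (0–3.2 m) = ½×22.01×3.2 = 35.21. P₂ (3.2–5.8 m) = ½(22.01+33.65)×2.6 = 72.36.
P_w = ½ γ_w h₂² = 0.5×9.81×2.6² = 33.16. Total = 35.21+72.36+33.16 = 140.7 kN/m.

141 kN/m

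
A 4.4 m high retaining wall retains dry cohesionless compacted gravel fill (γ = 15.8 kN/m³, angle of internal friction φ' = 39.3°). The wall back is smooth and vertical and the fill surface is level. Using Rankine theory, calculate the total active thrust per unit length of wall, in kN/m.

K_a = tan²(45° − φ/2) = 0.2245.
P_a = ½ K_a γ H² = 0.5 × 0.2245 × 15.8 × 4.4² = 34.33 kN/m.

34.3 kN/m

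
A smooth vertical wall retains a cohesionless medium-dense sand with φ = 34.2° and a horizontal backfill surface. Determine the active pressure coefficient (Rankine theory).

K_a = (1 − sin φ)/(1 + sin φ) = (1 − sin 34.2°)/(1 + sin 34.2°) = 0.2803.

0.280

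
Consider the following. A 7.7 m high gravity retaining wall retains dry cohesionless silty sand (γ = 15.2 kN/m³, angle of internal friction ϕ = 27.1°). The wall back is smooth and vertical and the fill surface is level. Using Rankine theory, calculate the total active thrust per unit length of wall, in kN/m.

169 kN/m

K_a = tan²(45° − φ/2) = 0.3741.
P_a = ½ K_a γ H² = 0.5 × 0.3741 × 15.2 × 7.7² = 168.6 kN/m.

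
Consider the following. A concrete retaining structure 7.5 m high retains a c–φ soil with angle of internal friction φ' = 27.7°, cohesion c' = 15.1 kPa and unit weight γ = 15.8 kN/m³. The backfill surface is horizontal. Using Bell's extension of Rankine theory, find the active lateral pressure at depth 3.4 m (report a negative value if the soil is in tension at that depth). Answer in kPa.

K_a = (1 − sin φ)/(1 + sin φ) = 0.3653.
σ_a = K_a γ z − 2c√K_a = 0.3653×15.8×3.4 − 2×15.1×0.6044 = 1.372 kPa.

1.37 kPa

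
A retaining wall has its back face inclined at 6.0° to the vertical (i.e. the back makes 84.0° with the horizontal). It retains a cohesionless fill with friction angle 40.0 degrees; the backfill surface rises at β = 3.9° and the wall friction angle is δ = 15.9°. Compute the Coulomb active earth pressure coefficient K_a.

0.252

K_a = sin²(α+φ) / [sin²α · sin(α−δ) · (1 + √{sin(φ+δ)sin(φ−β) / (sin(α−δ)sin(α+β))})²].
With α = 84.0°, φ = 40.0°, δ = 15.9°, β = 3.9°: K_a = 0.2516.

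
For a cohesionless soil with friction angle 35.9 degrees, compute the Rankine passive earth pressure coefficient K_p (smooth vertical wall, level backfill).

3.84

K_p = (1 + sin φ)/(1 − sin φ) = tan²(45° + 35.9°/2) = 3.835.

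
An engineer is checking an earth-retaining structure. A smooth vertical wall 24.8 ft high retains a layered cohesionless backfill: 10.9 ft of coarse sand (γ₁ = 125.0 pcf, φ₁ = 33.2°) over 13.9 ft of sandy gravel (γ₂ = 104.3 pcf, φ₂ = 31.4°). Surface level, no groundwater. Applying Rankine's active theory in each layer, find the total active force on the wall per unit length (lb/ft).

11300 lb/ft

K_a1 = tan²(45°−33.2°/2) = 0.2924; K_a2 = tan²(45°−31.4°/2) = 0.3149.
Layer 1: σ at base = K_a1 γ₁ h₁ = 398.3 psf; P₁ = ½×398.3×10.9 = 2171.
Layer 2: σ_v at top = γ₁h₁ = 1362; σ_h top = K_a2×1362 = 429.1; σ_h base = K_a2×(1362+104.3×13.9) = 885.6.
P₂ = ½(429.1+885.6)×13.9 = 9137. Total P_a = 2171+9137 = 11310 lb/ft.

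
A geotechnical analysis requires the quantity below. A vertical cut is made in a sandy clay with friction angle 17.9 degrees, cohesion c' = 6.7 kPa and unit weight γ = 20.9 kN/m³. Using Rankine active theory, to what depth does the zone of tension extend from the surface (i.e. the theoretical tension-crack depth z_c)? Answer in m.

K_a = tan²(45° − 17.9°/2) = 0.5298; √K_a = 0.7279.
The active pressure is zero where K_a γ z = 2c√K_a, so z_c = 2c/(γ√K_a) = 2×6.7/(20.9×0.7279) = 0.8808 m.

0.881 m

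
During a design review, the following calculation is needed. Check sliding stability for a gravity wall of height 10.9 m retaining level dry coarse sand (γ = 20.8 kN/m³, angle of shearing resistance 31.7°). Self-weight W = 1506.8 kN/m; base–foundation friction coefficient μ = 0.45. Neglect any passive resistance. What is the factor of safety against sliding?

1.76

K_a = tan²(45° − 31.7°/2) = 0.3111.
P_a = ½K_aγH² = 0.5×0.3111×20.8×10.9² = 384.4 kN/m, acting at H/3 = 3.633 m above the base.
FS_sliding = μW / P_a = 0.45×1506.8 / 384.4 = 1.764.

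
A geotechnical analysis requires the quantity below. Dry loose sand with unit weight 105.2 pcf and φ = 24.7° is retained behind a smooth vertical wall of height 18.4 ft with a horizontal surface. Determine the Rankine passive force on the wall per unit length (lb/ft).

43400 lb/ft

K_p = tan²(45° + φ/2) = 2.436.
P_p = ½ K_p γ H² = 0.5 × 2.436 × 105.2 × 18.4² = 43370 lb/ft.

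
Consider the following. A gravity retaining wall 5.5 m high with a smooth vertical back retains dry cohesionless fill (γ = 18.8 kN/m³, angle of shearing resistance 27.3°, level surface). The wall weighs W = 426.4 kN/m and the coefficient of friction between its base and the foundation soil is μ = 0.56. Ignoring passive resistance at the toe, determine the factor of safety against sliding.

K_a = tan²(45° − 27.3°/2) = 0.3711.
P_a = ½K_aγH² = 0.5×0.3711×18.8×5.5² = 105.5 kN/m, acting at H/3 = 1.833 m above the base.
FS_sliding = μW / P_a = 0.56×426.4 / 105.5 = 2.263.

2.26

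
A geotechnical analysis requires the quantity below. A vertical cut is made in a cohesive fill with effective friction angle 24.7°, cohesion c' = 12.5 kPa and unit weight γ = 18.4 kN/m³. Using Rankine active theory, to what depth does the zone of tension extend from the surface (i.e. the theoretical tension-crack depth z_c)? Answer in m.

K_a = tan²(45° − 24.7°/2) = 0.4106; √K_a = 0.6408.
The active pressure is zero where K_a γ z = 2c√K_a, so z_c = 2c/(γ√K_a) = 2×12.5/(18.4×0.6408) = 2.120 m.

2.12 m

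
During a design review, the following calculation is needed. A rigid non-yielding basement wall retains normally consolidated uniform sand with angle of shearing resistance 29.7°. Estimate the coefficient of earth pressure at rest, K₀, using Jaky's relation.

K₀ = 1 − sin φ' = 1 − sin 29.7° = 0.5045.

0.505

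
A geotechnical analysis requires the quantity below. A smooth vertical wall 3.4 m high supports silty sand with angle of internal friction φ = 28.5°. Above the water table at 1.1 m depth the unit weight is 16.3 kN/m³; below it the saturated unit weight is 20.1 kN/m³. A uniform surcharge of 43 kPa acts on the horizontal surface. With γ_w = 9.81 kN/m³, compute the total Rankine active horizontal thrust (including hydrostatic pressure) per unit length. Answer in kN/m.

105 kN/m

K_a = tan²(45° − φ/2) = 0.3540.
γ' = 20.1 − 9.81 = 10.29 kN/m³. h₂ = H − d_w = 2.3 m.
σ'_h: at surface K_a·q = 15.22; at WT K_a(q+γd_w) = 21.57; at base K_a(q+γd_w+γ'h₂) = 29.94 kPa.
P₁ = ½(15.22+21.57)×1.1 = 20.23; P₂ = ½(21.57+29.94)×2.3 = 59.24; P_w = ½γ_w h₂² = 25.95.
Total = 20.23+59.24+25.95 = 105.4 kN/m.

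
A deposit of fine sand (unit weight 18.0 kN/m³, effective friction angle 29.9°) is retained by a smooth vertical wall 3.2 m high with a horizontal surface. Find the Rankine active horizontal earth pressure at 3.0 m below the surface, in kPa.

K_a = (1 − sin φ)/(1 + sin φ) = 0.3347.
σ_h = K_a γ z = 0.3347 × 18.0 × 3.0 = 18.07 kPa.

18.1 kPa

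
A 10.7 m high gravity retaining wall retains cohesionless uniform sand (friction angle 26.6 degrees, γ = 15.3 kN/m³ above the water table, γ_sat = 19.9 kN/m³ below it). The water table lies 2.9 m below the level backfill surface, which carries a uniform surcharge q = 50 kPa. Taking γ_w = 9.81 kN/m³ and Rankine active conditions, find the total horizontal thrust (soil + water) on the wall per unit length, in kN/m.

K_a = tan²(45° − φ/2) = 0.3814.
γ' = 19.9 − 9.81 = 10.09 kN/m³. h₂ = H − d_w = 7.8 m.
σ'_h: at surface K_a·q = 19.07; at WT K_a(q+γd_w) = 36.00; at base K_a(q+γd_w+γ'h₂) = 66.02 kPa.
P₁ = ½(19.07+36.00)×2.9 = 79.85; P₂ = ½(36.00+66.02)×7.8 = 397.9; P_w = ½γ_w h₂² = 298.4.
Total = 79.85+397.9+298.4 = 776.1 kN/m.

776 kN/m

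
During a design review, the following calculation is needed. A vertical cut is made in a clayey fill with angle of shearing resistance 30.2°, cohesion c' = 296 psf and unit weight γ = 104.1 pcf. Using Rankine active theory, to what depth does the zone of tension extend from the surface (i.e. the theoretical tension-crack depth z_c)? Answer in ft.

9.89 ft

K_a = tan²(45° − 30.2°/2) = 0.3307; √K_a = 0.5750.
The active pressure is zero where K_a γ z = 2c√K_a, so z_c = 2c/(γ√K_a) = 2×296/(104.1×0.5750) = 9.890 ft.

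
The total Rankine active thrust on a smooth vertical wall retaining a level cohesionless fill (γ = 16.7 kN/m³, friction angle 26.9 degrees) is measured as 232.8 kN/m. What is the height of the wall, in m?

K_a = 0.3770. P_a = ½ K_a γ H² ⇒ H = √(2P_a/(K_a γ)).
H = √(2×232.8/(0.3770×16.7)) = 8.600 m.

8.60 m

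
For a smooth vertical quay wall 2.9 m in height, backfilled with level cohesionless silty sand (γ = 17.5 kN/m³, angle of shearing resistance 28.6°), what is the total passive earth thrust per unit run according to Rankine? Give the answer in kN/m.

209 kN/m

K_p = tan²(45° + φ/2) = 2.837.
P_p = ½ K_p γ H² = 0.5 × 2.837 × 17.5 × 2.9² = 208.7 kN/m.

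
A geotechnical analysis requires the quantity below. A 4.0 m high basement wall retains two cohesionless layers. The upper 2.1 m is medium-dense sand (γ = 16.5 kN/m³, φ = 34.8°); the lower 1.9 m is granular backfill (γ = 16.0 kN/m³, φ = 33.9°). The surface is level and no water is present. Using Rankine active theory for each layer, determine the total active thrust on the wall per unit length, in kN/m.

36.8 kN/m

K_a1 = tan²(45°−34.8°/2) = 0.2733; K_a2 = tan²(45°−33.9°/2) = 0.2839.
Layer 1: σ at base = K_a1 γ₁ h₁ = 9.470 kPa; P₁ = ½×9.470×2.1 = 9.944.
Layer 2: σ_v at top = γ₁h₁ = 34.65; σ_h top = K_a2×34.65 = 9.837; σ_h base = K_a2×(34.65+16.0×1.9) = 18.47.
P₂ = ½(9.837+18.47)×1.9 = 26.89. Total P_a = 9.944+26.89 = 36.83 kN/m.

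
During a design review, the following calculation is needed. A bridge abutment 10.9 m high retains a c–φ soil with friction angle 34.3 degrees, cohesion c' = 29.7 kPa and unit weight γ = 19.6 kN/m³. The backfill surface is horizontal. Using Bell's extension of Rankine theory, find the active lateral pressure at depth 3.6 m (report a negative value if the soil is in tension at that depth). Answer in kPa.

-11.7 kPa

K_a = (1 − sin φ)/(1 + sin φ) = 0.2792.
σ_a = K_a γ z − 2c√K_a = 0.2792×19.6×3.6 − 2×29.7×0.5284 = -11.69 kPa.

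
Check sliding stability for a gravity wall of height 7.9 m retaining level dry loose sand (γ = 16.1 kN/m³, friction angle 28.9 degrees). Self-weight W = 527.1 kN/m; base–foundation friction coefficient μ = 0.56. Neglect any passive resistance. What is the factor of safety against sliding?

1.69

K_a = tan²(45° − 28.9°/2) = 0.3484.
P_a = ½K_aγH² = 0.5×0.3484×16.1×7.9² = 175.0 kN/m, acting at H/3 = 2.633 m above the base.
FS_sliding = μW / P_a = 0.56×527.1 / 175.0 = 1.687.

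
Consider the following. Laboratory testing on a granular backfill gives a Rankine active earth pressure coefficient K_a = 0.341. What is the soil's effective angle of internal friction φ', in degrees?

K_a = tan²(45° − φ/2) ⇒ 45° − φ/2 = arctan(√0.341) = 30.28°.
φ = 2(45° − 30.28°) = 29.43°.

29.4°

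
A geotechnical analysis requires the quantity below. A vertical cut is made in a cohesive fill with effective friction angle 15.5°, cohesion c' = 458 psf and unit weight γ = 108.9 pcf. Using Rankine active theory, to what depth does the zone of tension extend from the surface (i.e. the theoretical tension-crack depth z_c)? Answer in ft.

K_a = tan²(45° − 15.5°/2) = 0.5782; √K_a = 0.7604.
The active pressure is zero where K_a γ z = 2c√K_a, so z_c = 2c/(γ√K_a) = 2×458/(108.9×0.7604) = 11.06 ft.

11.1 ft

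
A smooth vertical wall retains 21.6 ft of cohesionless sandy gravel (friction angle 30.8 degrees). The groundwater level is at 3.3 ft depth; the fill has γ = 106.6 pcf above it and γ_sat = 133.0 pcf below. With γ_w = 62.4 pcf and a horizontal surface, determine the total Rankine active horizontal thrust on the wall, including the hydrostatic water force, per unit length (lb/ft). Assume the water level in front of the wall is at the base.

16500 lb/ft

K_a = tan²(45° − φ/2) = 0.3227.
γ' = 133.0 − 62.4 = 70.60 pcf. Depth below WT = 18.3 ft.
σ'_h at WT = K_a γ d_w = 113.5 psf; at base = 113.5 + K_a γ' × 18.3 = 530.5 psf.
P₁ (0–3.3 ft) = ½×113.5×3.3 = 187.3. P₂ (3.3–21.6 ft) = ½(113.5+530.5)×18.3 = 5892.
P_w = ½ γ_w h₂² = 0.5×62.4×18.3² = 10450. Total = 187.3+5892+10450 = 16530 lb/ft.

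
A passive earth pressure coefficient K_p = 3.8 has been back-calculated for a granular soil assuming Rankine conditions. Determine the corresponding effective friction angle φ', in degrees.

K_p = (1+sin φ)/(1−sin φ) ⇒ sin φ = (K_p − 1)/(K_p + 1) = 0.5833.
φ = arcsin(0.5833) = 35.69°.

35.7°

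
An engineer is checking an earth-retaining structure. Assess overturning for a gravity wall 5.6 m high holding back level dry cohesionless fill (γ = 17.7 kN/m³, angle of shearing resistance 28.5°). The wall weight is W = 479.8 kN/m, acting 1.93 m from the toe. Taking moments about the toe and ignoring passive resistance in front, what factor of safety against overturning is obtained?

K_a = tan²(45° − 28.5°/2) = 0.3540.
P_a = ½K_aγH² = 0.5×0.3540×17.7×5.6² = 98.23 kN/m, acting at H/3 = 1.867 m above the base.
Overturning moment M_o = P_a × H/3 = 98.23 × 1.867 = 183.4.
Resisting moment M_r = W × 1.93 = 479.8 × 1.93 = 926.0.
FS_overturning = M_r/M_o = 926.0/183.4 = 5.050.

5.05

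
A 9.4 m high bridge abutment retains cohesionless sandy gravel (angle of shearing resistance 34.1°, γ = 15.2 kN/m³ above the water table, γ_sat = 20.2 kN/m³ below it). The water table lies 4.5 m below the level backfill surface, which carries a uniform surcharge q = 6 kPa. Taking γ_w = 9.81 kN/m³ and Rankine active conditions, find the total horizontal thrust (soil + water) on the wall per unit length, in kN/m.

K_a = tan²(45° − φ/2) = 0.2815.
γ' = 20.2 − 9.81 = 10.39 kN/m³. h₂ = H − d_w = 4.9 m.
σ'_h: at surface K_a·q = 1.689; at WT K_a(q+γd_w) = 20.95; at base K_a(q+γd_w+γ'h₂) = 35.28 kPa.
P₁ = ½(1.689+20.95)×4.5 = 50.93; P₂ = ½(20.95+35.28)×4.9 = 137.7; P_w = ½γ_w h₂² = 117.8.
Total = 50.93+137.7+117.8 = 306.4 kN/m.

306 kN/m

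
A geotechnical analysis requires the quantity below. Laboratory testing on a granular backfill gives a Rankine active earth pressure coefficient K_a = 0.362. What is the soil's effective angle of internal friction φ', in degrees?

K_a = tan²(45° − φ/2) ⇒ 45° − φ/2 = arctan(√0.362) = 31.03°.
φ = 2(45° − 31.03°) = 27.93°.

27.9°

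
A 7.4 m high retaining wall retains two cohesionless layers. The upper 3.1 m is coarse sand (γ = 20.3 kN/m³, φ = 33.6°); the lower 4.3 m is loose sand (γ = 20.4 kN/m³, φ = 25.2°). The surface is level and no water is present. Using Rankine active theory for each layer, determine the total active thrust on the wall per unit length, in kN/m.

213 kN/m

K_a1 = tan²(45°−33.6°/2) = 0.2875; K_a2 = tan²(45°−25.2°/2) = 0.4027.
Layer 1: σ at base = K_a1 γ₁ h₁ = 18.09 kPa; P₁ = ½×18.09×3.1 = 28.04.
Layer 2: σ_v at top = γ₁h₁ = 62.93; σ_h top = K_a2×62.93 = 25.34; σ_h base = K_a2×(62.93+20.4×4.3) = 60.67.
P₂ = ½(25.34+60.67)×4.3 = 184.9. Total P_a = 28.04+184.9 = 213.0 kN/m.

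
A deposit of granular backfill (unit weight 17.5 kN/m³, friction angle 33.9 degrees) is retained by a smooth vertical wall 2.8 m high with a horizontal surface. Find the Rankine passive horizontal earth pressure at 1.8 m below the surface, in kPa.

K_p = (1 + sin φ)/(1 − sin φ) = 3.522.
σ_h = K_p γ z = 3.522 × 17.5 × 1.8 = 111.0 kPa.

111 kPa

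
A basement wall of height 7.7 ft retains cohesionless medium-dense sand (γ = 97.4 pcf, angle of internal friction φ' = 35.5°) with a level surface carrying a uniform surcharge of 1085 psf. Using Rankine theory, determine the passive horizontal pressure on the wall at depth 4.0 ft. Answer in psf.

K_p = (1 + sin φ)/(1 − sin φ) = 3.770.
σ_v = γz + q = 97.4 × 4.0 + 1085 = 1475 psf.
σ_h = K_p σ_v = 3.770 × 1475 = 5559 psf.

5560 psf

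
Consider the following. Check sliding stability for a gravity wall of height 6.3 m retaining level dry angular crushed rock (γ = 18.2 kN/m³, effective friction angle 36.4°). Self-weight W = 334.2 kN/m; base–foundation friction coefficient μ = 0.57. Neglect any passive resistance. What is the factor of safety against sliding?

2.07

K_a = tan²(45° − 36.4°/2) = 0.2552.
P_a = ½K_aγH² = 0.5×0.2552×18.2×6.3² = 92.16 kN/m, acting at H/3 = 2.100 m above the base.
FS_sliding = μW / P_a = 0.57×334.2 / 92.16 = 2.067.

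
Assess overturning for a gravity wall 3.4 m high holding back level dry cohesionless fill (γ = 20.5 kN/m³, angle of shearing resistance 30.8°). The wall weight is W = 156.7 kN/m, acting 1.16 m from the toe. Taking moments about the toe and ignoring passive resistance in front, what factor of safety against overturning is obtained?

4.19

K_a = tan²(45° − 30.8°/2) = 0.3227.
P_a = ½K_aγH² = 0.5×0.3227×20.5×3.4² = 38.24 kN/m, acting at H/3 = 1.133 m above the base.
Overturning moment M_o = P_a × H/3 = 38.24 × 1.133 = 43.34.
Resisting moment M_r = W × 1.16 = 156.7 × 1.16 = 181.8.
FS_overturning = M_r/M_o = 181.8/43.34 = 4.194.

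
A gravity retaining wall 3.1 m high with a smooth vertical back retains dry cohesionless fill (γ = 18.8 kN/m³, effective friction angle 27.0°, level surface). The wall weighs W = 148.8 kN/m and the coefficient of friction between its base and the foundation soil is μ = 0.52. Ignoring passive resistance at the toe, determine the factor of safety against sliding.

K_a = tan²(45° − 27.0°/2) = 0.3755.
P_a = ½K_aγH² = 0.5×0.3755×18.8×3.1² = 33.92 kN/m, acting at H/3 = 1.033 m above the base.
FS_sliding = μW / P_a = 0.52×148.8 / 33.92 = 2.281.

2.28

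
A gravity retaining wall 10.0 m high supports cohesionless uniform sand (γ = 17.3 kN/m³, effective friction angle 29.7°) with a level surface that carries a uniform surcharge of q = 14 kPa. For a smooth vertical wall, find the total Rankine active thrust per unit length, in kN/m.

K_a = tan²(45° − φ/2) = 0.3374.
Soil triangle: ½ K_a γ H² = 0.5×0.3374×17.3×10.0² = 291.8 kN/m.
Surcharge rectangle: K_a q H = 0.3374×14×10.0 = 47.23 kN/m.
Total = 291.8 + 47.23 = 339.1 kN/m.

339 kN/m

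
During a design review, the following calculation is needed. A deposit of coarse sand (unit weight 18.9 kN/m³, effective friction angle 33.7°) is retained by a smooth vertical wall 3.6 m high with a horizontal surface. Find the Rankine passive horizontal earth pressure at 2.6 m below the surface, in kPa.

172 kPa

K_p = (1 + sin φ)/(1 − sin φ) = 3.493.
σ_h = K_p γ z = 3.493 × 18.9 × 2.6 = 171.6 kPa.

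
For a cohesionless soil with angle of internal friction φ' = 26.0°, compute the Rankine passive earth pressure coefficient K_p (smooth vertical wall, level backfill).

K_p = (1 + sin φ)/(1 − sin φ) = tan²(45° + 26.0°/2) = 2.561.

2.56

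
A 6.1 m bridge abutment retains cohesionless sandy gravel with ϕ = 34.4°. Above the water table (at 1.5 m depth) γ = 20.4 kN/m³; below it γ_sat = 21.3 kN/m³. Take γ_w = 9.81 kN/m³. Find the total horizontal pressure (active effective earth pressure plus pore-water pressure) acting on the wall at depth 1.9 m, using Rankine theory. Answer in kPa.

K_a = (1 − sin φ)/(1 + sin φ) = 0.2780.
γ' = 21.3 − 9.81 = 11.49 kN/m³.
Effective vertical stress at 1.9 m: σ'_v = 20.4×1.5 + 11.49×0.400 = 35.20 kPa.
σ'_h = K_a σ'_v = 0.2780 × 35.20 = 9.784 kPa; u = γ_w × 0.400 = 3.924 kPa.
Total σ_h = 9.784 + 3.924 = 13.71 kPa.

13.7 kPa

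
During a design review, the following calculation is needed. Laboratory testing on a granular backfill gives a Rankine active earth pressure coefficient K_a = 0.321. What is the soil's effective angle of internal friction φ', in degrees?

30.9°

K_a = tan²(45° − φ/2) ⇒ 45° − φ/2 = arctan(√0.321) = 29.53°.
φ = 2(45° − 29.53°) = 30.93°.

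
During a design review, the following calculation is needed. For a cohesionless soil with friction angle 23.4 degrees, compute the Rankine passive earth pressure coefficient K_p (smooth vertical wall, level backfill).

K_p = (1 + sin φ)/(1 − sin φ) = tan²(45° + 23.4°/2) = 2.318.

2.32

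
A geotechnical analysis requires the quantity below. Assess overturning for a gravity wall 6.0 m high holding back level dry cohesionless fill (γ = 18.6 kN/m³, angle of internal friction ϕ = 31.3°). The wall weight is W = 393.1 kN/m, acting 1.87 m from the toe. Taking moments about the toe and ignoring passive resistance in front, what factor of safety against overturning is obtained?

3.47

K_a = tan²(45° − 31.3°/2) = 0.3162.
P_a = ½K_aγH² = 0.5×0.3162×18.6×6.0² = 105.9 kN/m, acting at H/3 = 2.000 m above the base.
Overturning moment M_o = P_a × H/3 = 105.9 × 2.000 = 211.7.
Resisting moment M_r = W × 1.87 = 393.1 × 1.87 = 735.1.
FS_overturning = M_r/M_o = 735.1/211.7 = 3.472.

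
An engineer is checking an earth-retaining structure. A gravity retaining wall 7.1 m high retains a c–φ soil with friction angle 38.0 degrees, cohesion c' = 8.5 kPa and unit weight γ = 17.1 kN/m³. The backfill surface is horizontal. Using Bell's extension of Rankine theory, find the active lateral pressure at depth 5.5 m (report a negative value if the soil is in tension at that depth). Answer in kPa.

K_a = (1 − sin φ)/(1 + sin φ) = 0.2379.
σ_a = K_a γ z − 2c√K_a = 0.2379×17.1×5.5 − 2×8.5×0.4877 = 14.08 kPa.

14.1 kPa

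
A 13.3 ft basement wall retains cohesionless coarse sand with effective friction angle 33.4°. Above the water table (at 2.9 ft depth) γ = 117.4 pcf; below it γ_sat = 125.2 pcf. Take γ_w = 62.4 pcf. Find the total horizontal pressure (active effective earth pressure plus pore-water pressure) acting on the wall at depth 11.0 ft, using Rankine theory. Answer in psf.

K_a = (1 − sin φ)/(1 + sin φ) = 0.2899.
γ' = 125.2 − 62.4 = 62.80 pcf.
Effective vertical stress at 11.0 ft: σ'_v = 117.4×2.9 + 62.80×8.10 = 849.1 psf.
σ'_h = K_a σ'_v = 0.2899 × 849.1 = 246.2 psf; u = γ_w × 8.10 = 505.4 psf.
Total σ_h = 246.2 + 505.4 = 751.6 psf.

752 psf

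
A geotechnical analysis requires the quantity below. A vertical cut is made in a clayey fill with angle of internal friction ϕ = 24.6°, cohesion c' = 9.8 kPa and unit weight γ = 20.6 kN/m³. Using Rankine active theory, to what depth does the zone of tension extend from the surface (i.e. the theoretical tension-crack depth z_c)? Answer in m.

1.48 m

K_a = tan²(45° − 24.6°/2) = 0.4121; √K_a = 0.6420.
The active pressure is zero where K_a γ z = 2c√K_a, so z_c = 2c/(γ√K_a) = 2×9.8/(20.6×0.6420) = 1.482 m.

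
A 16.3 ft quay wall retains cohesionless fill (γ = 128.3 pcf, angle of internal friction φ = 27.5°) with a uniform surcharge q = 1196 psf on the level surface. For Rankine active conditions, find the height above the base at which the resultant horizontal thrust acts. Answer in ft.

K_a = 0.3682.
Triangular part P₁ = ½K_aγH² = 6276 at H/3 = 5.433 ft; rectangular part P₂ = K_a q H = 7178 at H/2 = 8.150 ft.
ȳ = (P₁·5.433 + P₂·8.150)/(P₁+P₂) = 6.883 ft.

6.88 ft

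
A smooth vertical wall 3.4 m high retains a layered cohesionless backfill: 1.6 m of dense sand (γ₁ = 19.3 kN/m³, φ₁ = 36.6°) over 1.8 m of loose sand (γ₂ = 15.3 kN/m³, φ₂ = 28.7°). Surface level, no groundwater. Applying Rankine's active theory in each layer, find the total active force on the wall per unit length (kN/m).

34.5 kN/m

K_a1 = tan²(45°−36.6°/2) = 0.2530; K_a2 = tan²(45°−28.7°/2) = 0.3511.
Layer 1: σ at base = K_a1 γ₁ h₁ = 7.811 kPa; P₁ = ½×7.811×1.6 = 6.249.
Layer 2: σ_v at top = γ₁h₁ = 30.88; σ_h top = K_a2×30.88 = 10.84; σ_h base = K_a2×(30.88+15.3×1.8) = 20.51.
P₂ = ½(10.84+20.51)×1.8 = 28.22. Total P_a = 6.249+28.22 = 34.47 kN/m.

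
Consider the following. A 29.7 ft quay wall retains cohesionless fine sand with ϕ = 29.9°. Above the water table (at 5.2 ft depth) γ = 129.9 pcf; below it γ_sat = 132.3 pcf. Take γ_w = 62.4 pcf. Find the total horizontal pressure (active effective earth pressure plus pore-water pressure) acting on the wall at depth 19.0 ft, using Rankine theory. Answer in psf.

1410 psf

K_a = (1 − sin φ)/(1 + sin φ) = 0.3347.
γ' = 132.3 − 62.4 = 69.90 pcf.
Effective vertical stress at 19.0 ft: σ'_v = 129.9×5.2 + 69.90×13.8 = 1640 psf.
σ'_h = K_a σ'_v = 0.3347 × 1640 = 548.9 psf; u = γ_w × 13.8 = 861.1 psf.
Total σ_h = 548.9 + 861.1 = 1410 psf.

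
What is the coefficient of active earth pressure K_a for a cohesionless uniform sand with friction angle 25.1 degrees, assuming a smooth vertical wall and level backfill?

K_a = tan²(45° − φ/2) = tan²(32.45°) = 0.4043.

0.404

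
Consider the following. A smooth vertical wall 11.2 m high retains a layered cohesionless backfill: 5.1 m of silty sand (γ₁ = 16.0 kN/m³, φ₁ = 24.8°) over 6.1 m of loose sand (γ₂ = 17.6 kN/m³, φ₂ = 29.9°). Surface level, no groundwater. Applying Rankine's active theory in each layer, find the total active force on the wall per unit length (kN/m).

361 kN/m

K_a1 = tan²(45°−24.8°/2) = 0.4090; K_a2 = tan²(45°−29.9°/2) = 0.3347.
Layer 1: σ at base = K_a1 γ₁ h₁ = 33.37 kPa; P₁ = ½×33.37×5.1 = 85.10.
Layer 2: σ_v at top = γ₁h₁ = 81.60; σ_h top = K_a2×81.60 = 27.31; σ_h base = K_a2×(81.60+17.6×6.1) = 63.24.
P₂ = ½(27.31+63.24)×6.1 = 276.2. Total P_a = 85.10+276.2 = 361.3 kN/m.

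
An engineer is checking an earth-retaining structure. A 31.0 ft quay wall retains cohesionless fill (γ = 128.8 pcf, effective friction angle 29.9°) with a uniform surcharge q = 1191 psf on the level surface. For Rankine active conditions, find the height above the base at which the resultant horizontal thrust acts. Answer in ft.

K_a = 0.3347.
Triangular part P₁ = ½K_aγH² = 20710 at H/3 = 10.33 ft; rectangular part P₂ = K_a q H = 12360 at H/2 = 15.50 ft.
ȳ = (P₁·10.33 + P₂·15.50)/(P₁+P₂) = 12.26 ft.

12.3 ft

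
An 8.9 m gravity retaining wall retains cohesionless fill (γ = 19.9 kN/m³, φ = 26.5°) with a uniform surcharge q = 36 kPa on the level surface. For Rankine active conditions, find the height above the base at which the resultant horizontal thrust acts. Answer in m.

3.40 m

K_a = 0.3829.
Triangular part P₁ = ½K_aγH² = 301.8 at H/3 = 2.967 m; rectangular part P₂ = K_a q H = 122.7 at H/2 = 4.450 m.
ȳ = (P₁·2.967 + P₂·4.450)/(P₁+P₂) = 3.395 m.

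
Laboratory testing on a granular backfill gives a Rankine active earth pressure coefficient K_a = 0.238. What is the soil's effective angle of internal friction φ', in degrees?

K_a = tan²(45° − φ/2) ⇒ 45° − φ/2 = arctan(√0.238) = 26.01°.
φ = 2(45° − 26.01°) = 37.99°.

38.0°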